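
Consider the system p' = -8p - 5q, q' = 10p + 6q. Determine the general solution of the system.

Coefficient matrix A = [[-8, -5], [10, 6]].
Characteristic polynomial det(A - λI) = λ^2 + 2λ + 2 = 0.
Eigenvalues λ = -1 ± i (complex conjugate pair).
For λ=-1+i: an eigenvector is (-1,1) - i(2,-3) = (-1 - 2i, 1 + 3i).
A real fundamental pair from Re and Im of e^((-1+i)t)v: X_1 = e^(-t)(cos(t)·(-1,1) + sin(t)·(2,-3)), X_2 = e^(-t)(sin(t)·(-1,1) - cos(t)·(2,-3)).
General solution: c_1X_1 + c_2X_2.

p(t) = 2c_1e^(-t)sin(t) - c_1e^(-t)cos(t) - c_2e^(-t)sin(t) - 2c_2e^(-t)cos(t), q(t) = -3c_1e^(-t)sin(t) + c_1e^(-t)cos(t) + c_2e^(-t)sin(t) + 3c_2e^(-t)cos(t)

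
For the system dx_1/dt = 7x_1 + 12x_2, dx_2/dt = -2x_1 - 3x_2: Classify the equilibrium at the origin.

unstable node

A = [[7,12],[-2,-3]]; det(A-λI) = λ^2 - 4λ + 3.
λ = 3, 1: both positive.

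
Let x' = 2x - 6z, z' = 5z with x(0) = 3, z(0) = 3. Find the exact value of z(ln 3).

729

A = [[2,-6],[0,5]]; eigenvalues λ = 5, 2.
Eigenvectors: (2,-1) for λ=5, (-1,0) for λ=2.
From the initial condition, c_1 = -3, c_2 = -9.
z(ln 3) = (-3)(3^5)(-1) + (-9)(3^2)(0) = 729.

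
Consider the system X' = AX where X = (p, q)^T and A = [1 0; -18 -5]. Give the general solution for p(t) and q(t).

Coefficient matrix A = [[1, 0], [-18, -5]].
Characteristic polynomial det(A - λI) = λ^2 + 4λ - 5 = 0.
Eigenvalues λ = -5, 1.
For λ=-5: (A-λI) row 1 is [6, 0], so an eigenvector is (0, 1).
For λ=1: (A-λI) row 2 is [-18, -6], so an eigenvector is (1, -3).
General solution: c_1e^(-5t)(0,1) + c_2e^(t)(1,-3).

p(t) = c_2e^(t), q(t) = c_1e^(-5t) - 3c_2e^(t)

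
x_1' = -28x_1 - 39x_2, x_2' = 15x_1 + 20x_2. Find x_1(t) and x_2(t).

x_1(t) = 3C_1e^(-4t)sin(3t) - 2C_1e^(-4t)cos(3t) - 2C_2e^(-4t)sin(3t) - 3C_2e^(-4t)cos(3t), x_2(t) = -2C_1e^(-4t)sin(3t) + C_1e^(-4t)cos(3t) + C_2e^(-4t)sin(3t) + 2C_2e^(-4t)cos(3t)

Coefficient matrix A = [[-28, -39], [15, 20]].
Characteristic polynomial det(A - λI) = λ^2 + 8λ + 25 = 0.
Eigenvalues λ = -4 ± 3i (complex conjugate pair).
For λ=-4+3i: an eigenvector is (-2,1) - i(3,-2) = (-2 - 3i, 1 + 2i).
A real fundamental pair from Re and Im of e^((-4+3i)t)v: X_1 = e^(-4t)(cos(3t)·(-2,1) + sin(3t)·(3,-2)), X_2 = e^(-4t)(sin(3t)·(-2,1) - cos(3t)·(3,-2)).
General solution: C_1X_1 + C_2X_2.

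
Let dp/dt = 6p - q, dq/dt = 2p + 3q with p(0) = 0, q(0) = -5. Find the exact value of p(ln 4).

A = [[6,-1],[2,3]]; eigenvalues λ = 5, 4.
Eigenvectors: (-1,-1) for λ=5, (1,2) for λ=4.
From the initial condition, c_1 = -5, c_2 = -5.
p(ln 4) = (-5)(4^5)(-1) + (-5)(4^4)(1) = 3840.

3840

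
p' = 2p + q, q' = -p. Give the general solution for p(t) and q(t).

p(t) = c_1e^(t) + c_2te^(t) - 2c_2e^(t), q(t) = -c_1e^(t) - c_2te^(t) + 3c_2e^(t)

Coefficient matrix A = [[2, 1], [-1, 0]].
Characteristic polynomial det(A - λI) = λ^2 - 2λ + 1 = 0.
Single eigenvalue λ = 1 with algebraic multiplicity 2.
Eigenvector v = (1,-1); generalized eigenvector w with (A-λI)w=v is (-2,3).
General solution: e^(t)[c_1·v + c_2·(t·v + w)].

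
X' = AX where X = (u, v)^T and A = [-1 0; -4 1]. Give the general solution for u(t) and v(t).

Coefficient matrix A = [[-1, 0], [-4, 1]].
Characteristic polynomial det(A - λI) = λ^2 - 1 = 0.
Eigenvalues λ = -1, 1.
For λ=-1: (A-λI) row 2 is [-4, 2], so an eigenvector is (1, 2).
For λ=1: (A-λI) row 1 is [-2, 0], so an eigenvector is (0, -1).
General solution: K_1e^(-t)(1,2) + K_2e^(t)(0,-1).

u(t) = K_1e^(-t), v(t) = 2K_1e^(-t) - K_2e^(t)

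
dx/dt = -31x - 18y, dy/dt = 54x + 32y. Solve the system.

Coefficient matrix A = [[-31, -18], [54, 32]].
Characteristic polynomial det(A - λI) = λ^2 - λ - 20 = 0.
Eigenvalues λ = 5, -4.
For λ=5: (A-λI) row 1 is [-36, -18], so an eigenvector is (-1, 2).
For λ=-4: (A-λI) row 1 is [-27, -18], so an eigenvector is (2, -3).
General solution: K_1e^(5t)(-1,2) + K_2e^(-4t)(2,-3).

x(t) = -K_1e^(5t) + 2K_2e^(-4t), y(t) = 2K_1e^(5t) - 3K_2e^(-4t)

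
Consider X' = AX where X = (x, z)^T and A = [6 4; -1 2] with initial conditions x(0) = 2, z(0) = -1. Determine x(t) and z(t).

x(t) = 2e^(4t), z(t) = -e^(4t)

Coefficient matrix A = [[6, 4], [-1, 2]].
Characteristic polynomial det(A - λI) = λ^2 - 8λ + 16 = 0.
Single eigenvalue λ = 4 with algebraic multiplicity 2.
Eigenvector v = (-2,1); generalized eigenvector w with (A-λI)w=v is (-1,0).
General solution: e^(4t)[C_1·v + C_2·(t·v + w)].
Applying x(0)=2, z(0)=-1 gives C_1=-1, C_2=0.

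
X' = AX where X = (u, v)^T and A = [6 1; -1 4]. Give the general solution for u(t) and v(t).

Coefficient matrix A = [[6, 1], [-1, 4]].
Characteristic polynomial det(A - λI) = λ^2 - 10λ + 25 = 0.
Single eigenvalue λ = 5 with algebraic multiplicity 2.
Eigenvector v = (1,-1); generalized eigenvector w with (A-λI)w=v is (3,-2).
General solution: e^(5t)[C_1·v + C_2·(t·v + w)].

u(t) = C_1e^(5t) + C_2te^(5t) + 3C_2e^(5t), v(t) = -C_1e^(5t) - C_2te^(5t) - 2C_2e^(5t)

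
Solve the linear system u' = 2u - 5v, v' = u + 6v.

u(t) = K_1e^(4t)sin(t) + 2K_1e^(4t)cos(t) + 2K_2e^(4t)sin(t) - K_2e^(4t)cos(t), v(t) = -K_1e^(4t)cos(t) - K_2e^(4t)sin(t)

Coefficient matrix A = [[2, -5], [1, 6]].
Characteristic polynomial det(A - λI) = λ^2 - 8λ + 17 = 0.
Eigenvalues λ = 4 ± i (complex conjugate pair).
For λ=4+i: an eigenvector is (2,-1) - i(1,0) = (2 - i, -1).
A real fundamental pair from Re and Im of e^((4+i)t)v: X_1 = e^(4t)(cos(t)·(2,-1) + sin(t)·(1,0)), X_2 = e^(4t)(sin(t)·(2,-1) - cos(t)·(1,0)).
General solution: K_1X_1 + K_2X_2.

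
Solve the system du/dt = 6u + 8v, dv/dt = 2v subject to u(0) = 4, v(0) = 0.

u(t) = 4e^(6t), v(t) = 0

Coefficient matrix A = [[6, 8], [0, 2]].
Characteristic polynomial det(A - λI) = λ^2 - 8λ + 12 = 0.
Eigenvalues λ = 6, 2.
For λ=6: (A-λI) row 1 is [0, 8], so an eigenvector is (1, 0).
For λ=2: (A-λI) row 1 is [4, 8], so an eigenvector is (-2, 1).
General solution: K_1e^(6t)(1,0) + K_2e^(2t)(-2,1).
Applying u(0)=4, v(0)=0 gives K_1=4, K_2=0.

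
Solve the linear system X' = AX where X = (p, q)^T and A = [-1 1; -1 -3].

Coefficient matrix A = [[-1, 1], [-1, -3]].
Characteristic polynomial det(A - λI) = λ^2 + 4λ + 4 = 0.
Single eigenvalue λ = -2 with algebraic multiplicity 2.
Eigenvector v = (1,-1); generalized eigenvector w with (A-λI)w=v is (0,1).
General solution: e^(-2t)[c_1·v + c_2·(t·v + w)].

p(t) = c_1e^(-2t) + c_2te^(-2t), q(t) = -c_1e^(-2t) - c_2te^(-2t) + c_2e^(-2t)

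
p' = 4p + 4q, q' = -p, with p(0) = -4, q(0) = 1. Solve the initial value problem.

p(t) = -4te^(2t) - 4e^(2t), q(t) = 2te^(2t) + e^(2t)

Coefficient matrix A = [[4, 4], [-1, 0]].
Characteristic polynomial det(A - λI) = λ^2 - 4λ + 4 = 0.
Single eigenvalue λ = 2 with algebraic multiplicity 2.
Eigenvector v = (-2,1); generalized eigenvector w with (A-λI)w=v is (1,-1).
General solution: e^(2t)[C_1·v + C_2·(t·v + w)].
Applying p(0)=-4, q(0)=1 gives C_1=3, C_2=2.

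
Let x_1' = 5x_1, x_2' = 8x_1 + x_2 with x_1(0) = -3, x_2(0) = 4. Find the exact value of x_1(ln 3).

A = [[5,0],[8,1]]; eigenvalues λ = 1, 5.
Eigenvectors: (0,-1) for λ=1, (-1,-2) for λ=5.
From the initial condition, c_1 = -10, c_2 = 3.
x_1(ln 3) = (-10)(3^1)(0) + (3)(3^5)(-1) = -729.

-729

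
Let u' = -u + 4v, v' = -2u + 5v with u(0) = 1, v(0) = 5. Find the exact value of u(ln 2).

56

A = [[-1,4],[-2,5]]; eigenvalues λ = 3, 1.
Eigenvectors: (1,1) for λ=3, (2,1) for λ=1.
From the initial condition, c_1 = 9, c_2 = -4.
u(ln 2) = (9)(2^3)(1) + (-4)(2^1)(2) = 56.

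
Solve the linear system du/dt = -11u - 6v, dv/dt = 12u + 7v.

u(t) = c_1e^(-5t) + c_2e^(t), v(t) = -c_1e^(-5t) - 2c_2e^(t)

Coefficient matrix A = [[-11, -6], [12, 7]].
Characteristic polynomial det(A - λI) = λ^2 + 4λ - 5 = 0.
Eigenvalues λ = -5, 1.
For λ=-5: (A-λI) row 1 is [-6, -6], so an eigenvector is (1, -1).
For λ=1: (A-λI) row 1 is [-12, -6], so an eigenvector is (1, -2).
General solution: c_1e^(-5t)(1,-1) + c_2e^(t)(1,-2).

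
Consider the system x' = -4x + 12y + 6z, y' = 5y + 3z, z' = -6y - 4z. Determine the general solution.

Coefficient matrix A = [[-4, 12, 6], [0, 5, 3], [0, -6, -4]].
det(A - λI) = 0 gives eigenvalues λ = -4, -1, 2.
For λ=-4: eigenvector (1,0,0).
For λ=-1: eigenvector (0,1,-2).
For λ=2: eigenvector (1,1,-1).
General solution: K_1e^(-4t)(1,0,0) + K_2e^(-t)(0,1,-2) + K_3e^(2t)(1,1,-1).

x(t) = K_1e^(-4t) + K_3e^(2t), y(t) = K_2e^(-t) + K_3e^(2t), z(t) = -2K_2e^(-t) - K_3e^(2t)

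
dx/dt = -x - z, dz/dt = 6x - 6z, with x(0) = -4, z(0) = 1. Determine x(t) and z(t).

Coefficient matrix A = [[-1, -1], [6, -6]].
Characteristic polynomial det(A - λI) = λ^2 + 7λ + 12 = 0.
Eigenvalues λ = -3, -4.
For λ=-3: (A-λI) row 1 is [2, -1], so an eigenvector is (-1, -2).
For λ=-4: (A-λI) row 1 is [3, -1], so an eigenvector is (-1, -3).
General solution: c_1e^(-3t)(-1,-2) + c_2e^(-4t)(-1,-3).
Applying x(0)=-4, z(0)=1 gives c_1=13, c_2=-9.

x(t) = -13e^(-3t) + 9e^(-4t), z(t) = -26e^(-3t) + 27e^(-4t)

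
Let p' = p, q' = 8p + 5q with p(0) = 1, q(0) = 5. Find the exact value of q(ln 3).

A = [[1,0],[8,5]]; eigenvalues λ = 5, 1.
Eigenvectors: (0,-1) for λ=5, (1,-2) for λ=1.
From the initial condition, c_1 = -7, c_2 = 1.
q(ln 3) = (-7)(3^5)(-1) + (1)(3^1)(-2) = 1695.

1695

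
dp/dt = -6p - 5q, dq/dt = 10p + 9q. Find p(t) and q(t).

Coefficient matrix A = [[-6, -5], [10, 9]].
Characteristic polynomial det(A - λI) = λ^2 - 3λ - 4 = 0.
Eigenvalues λ = -1, 4.
For λ=-1: (A-λI) row 1 is [-5, -5], so an eigenvector is (1, -1).
For λ=4: (A-λI) row 1 is [-10, -5], so an eigenvector is (1, -2).
General solution: c_1e^(-t)(1,-1) + c_2e^(4t)(1,-2).

p(t) = c_1e^(-t) + c_2e^(4t), q(t) = -c_1e^(-t) - 2c_2e^(4t)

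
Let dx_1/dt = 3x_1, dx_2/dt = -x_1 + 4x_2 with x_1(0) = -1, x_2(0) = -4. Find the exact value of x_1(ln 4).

-64

A = [[3,0],[-1,4]]; eigenvalues λ = 4, 3.
Eigenvectors: (0,-1) for λ=4, (1,1) for λ=3.
From the initial condition, c_1 = 3, c_2 = -1.
x_1(ln 4) = (3)(4^4)(0) + (-1)(4^3)(1) = -64.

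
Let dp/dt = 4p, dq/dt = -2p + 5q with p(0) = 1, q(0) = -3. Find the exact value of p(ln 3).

A = [[4,0],[-2,5]]; eigenvalues λ = 5, 4.
Eigenvectors: (0,-1) for λ=5, (1,2) for λ=4.
From the initial condition, c_1 = 5, c_2 = 1.
p(ln 3) = (5)(3^5)(0) + (1)(3^4)(1) = 81.

81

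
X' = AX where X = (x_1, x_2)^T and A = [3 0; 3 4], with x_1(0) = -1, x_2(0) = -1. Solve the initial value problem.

x_1(t) = -e^(3t), x_2(t) = -4e^(4t) + 3e^(3t)

Coefficient matrix A = [[3, 0], [3, 4]].
Characteristic polynomial det(A - λI) = λ^2 - 7λ + 12 = 0.
Eigenvalues λ = 3, 4.
For λ=3: (A-λI) row 2 is [3, 1], so an eigenvector is (-1, 3).
For λ=4: (A-λI) row 1 is [-1, 0], so an eigenvector is (0, -1).
General solution: C_1e^(3t)(-1,3) + C_2e^(4t)(0,-1).
Applying x_1(0)=-1, x_2(0)=-1 gives C_1=1, C_2=4.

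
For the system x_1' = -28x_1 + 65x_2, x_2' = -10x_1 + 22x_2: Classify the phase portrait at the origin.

A = [[-28,65],[-10,22]]; det(A-λI) = λ^2 + 6λ + 34.
λ = -3 ± 5i: negative real part.

stable spiral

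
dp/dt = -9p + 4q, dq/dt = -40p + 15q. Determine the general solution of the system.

Coefficient matrix A = [[-9, 4], [-40, 15]].
Characteristic polynomial det(A - λI) = λ^2 - 6λ + 25 = 0.
Eigenvalues λ = 3 ± 4i (complex conjugate pair).
For λ=3+4i: an eigenvector is (0,1) - i(1,3) = (0 - i, 1 - 3i).
A real fundamental pair from Re and Im of e^((3+4i)t)v: X_1 = e^(3t)(cos(4t)·(0,1) + sin(4t)·(1,3)), X_2 = e^(3t)(sin(4t)·(0,1) - cos(4t)·(1,3)).
General solution: K_1X_1 + K_2X_2.

p(t) = K_1e^(3t)sin(4t) - K_2e^(3t)cos(4t), q(t) = 3K_1e^(3t)sin(4t) + K_1e^(3t)cos(4t) + K_2e^(3t)sin(4t) - 3K_2e^(3t)cos(4t)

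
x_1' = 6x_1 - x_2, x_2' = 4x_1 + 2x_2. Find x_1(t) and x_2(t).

x_1(t) = -K_1e^(4t) - K_2te^(4t) + K_2e^(4t), x_2(t) = -2K_1e^(4t) - 2K_2te^(4t) + 3K_2e^(4t)

Coefficient matrix A = [[6, -1], [4, 2]].
Characteristic polynomial det(A - λI) = λ^2 - 8λ + 16 = 0.
Single eigenvalue λ = 4 with algebraic multiplicity 2.
Eigenvector v = (-1,-2); generalized eigenvector w with (A-λI)w=v is (1,3).
General solution: e^(4t)[K_1·v + K_2·(t·v + w)].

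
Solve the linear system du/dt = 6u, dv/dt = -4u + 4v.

Coefficient matrix A = [[6, 0], [-4, 4]].
Characteristic polynomial det(A - λI) = λ^2 - 10λ + 24 = 0.
Eigenvalues λ = 4, 6.
For λ=4: (A-λI) row 1 is [2, 0], so an eigenvector is (0, -1).
For λ=6: (A-λI) row 2 is [-4, -2], so an eigenvector is (-1, 2).
General solution: K_1e^(4t)(0,-1) + K_2e^(6t)(-1,2).

u(t) = -K_2e^(6t), v(t) = -K_1e^(4t) + 2K_2e^(6t)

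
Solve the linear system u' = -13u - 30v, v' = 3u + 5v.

Coefficient matrix A = [[-13, -30], [3, 5]].
Characteristic polynomial det(A - λI) = λ^2 + 8λ + 25 = 0.
Eigenvalues λ = -4 ± 3i (complex conjugate pair).
For λ=-4+3i: an eigenvector is (3,-1) - i(1,0) = (3 - i, -1).
A real fundamental pair from Re and Im of e^((-4+3i)t)v: X_1 = e^(-4t)(cos(3t)·(3,-1) + sin(3t)·(1,0)), X_2 = e^(-4t)(sin(3t)·(3,-1) - cos(3t)·(1,0)).
General solution: K_1X_1 + K_2X_2.

u(t) = K_1e^(-4t)sin(3t) + 3K_1e^(-4t)cos(3t) + 3K_2e^(-4t)sin(3t) - K_2e^(-4t)cos(3t), v(t) = -K_1e^(-4t)cos(3t) - K_2e^(-4t)sin(3t)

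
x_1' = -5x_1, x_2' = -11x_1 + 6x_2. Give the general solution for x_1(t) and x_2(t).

Coefficient matrix A = [[-5, 0], [-11, 6]].
Characteristic polynomial det(A - λI) = λ^2 - λ - 30 = 0.
Eigenvalues λ = -5, 6.
For λ=-5: (A-λI) row 2 is [-11, 11], so an eigenvector is (1, 1).
For λ=6: (A-λI) row 1 is [-11, 0], so an eigenvector is (0, -1).
General solution: C_1e^(-5t)(1,1) + C_2e^(6t)(0,-1).

x_1(t) = C_1e^(-5t), x_2(t) = C_1e^(-5t) - C_2e^(6t)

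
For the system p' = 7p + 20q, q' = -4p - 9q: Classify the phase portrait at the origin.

stable spiral

A = [[7,20],[-4,-9]]; det(A-λI) = λ^2 + 2λ + 17.
λ = -1 ± 4i: negative real part.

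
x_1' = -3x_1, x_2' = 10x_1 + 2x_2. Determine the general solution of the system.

x_1(t) = -K_1e^(-3t), x_2(t) = 2K_1e^(-3t) - K_2e^(2t)

Coefficient matrix A = [[-3, 0], [10, 2]].
Characteristic polynomial det(A - λI) = λ^2 + λ - 6 = 0.
Eigenvalues λ = -3, 2.
For λ=-3: (A-λI) row 2 is [10, 5], so an eigenvector is (-1, 2).
For λ=2: (A-λI) row 1 is [-5, 0], so an eigenvector is (0, -1).
General solution: K_1e^(-3t)(-1,2) + K_2e^(2t)(0,-1).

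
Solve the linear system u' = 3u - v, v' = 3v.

Coefficient matrix A = [[3, -1], [0, 3]].
Characteristic polynomial det(A - λI) = λ^2 - 6λ + 9 = 0.
Single eigenvalue λ = 3 with algebraic multiplicity 2.
Eigenvector v = (-1,0); generalized eigenvector w with (A-λI)w=v is (3,1).
General solution: e^(3t)[K_1·v + K_2·(t·v + w)].

u(t) = -K_1e^(3t) - K_2te^(3t) + 3K_2e^(3t), v(t) = K_2e^(3t)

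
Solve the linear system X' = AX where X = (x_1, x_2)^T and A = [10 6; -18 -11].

Coefficient matrix A = [[10, 6], [-18, -11]].
Characteristic polynomial det(A - λI) = λ^2 + λ - 2 = 0.
Eigenvalues λ = 1, -2.
For λ=1: (A-λI) row 1 is [9, 6], so an eigenvector is (2, -3).
For λ=-2: (A-λI) row 1 is [12, 6], so an eigenvector is (-1, 2).
General solution: K_1e^(t)(2,-3) + K_2e^(-2t)(-1,2).

x_1(t) = 2K_1e^(t) - K_2e^(-2t), x_2(t) = -3K_1e^(t) + 2K_2e^(-2t)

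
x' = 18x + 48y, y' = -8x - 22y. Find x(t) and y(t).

Coefficient matrix A = [[18, 48], [-8, -22]].
Characteristic polynomial det(A - λI) = λ^2 + 4λ - 12 = 0.
Eigenvalues λ = 2, -6.
For λ=2: (A-λI) row 1 is [16, 48], so an eigenvector is (-3, 1).
For λ=-6: (A-λI) row 1 is [24, 48], so an eigenvector is (2, -1).
General solution: K_1e^(2t)(-3,1) + K_2e^(-6t)(2,-1).

x(t) = -3K_1e^(2t) + 2K_2e^(-6t), y(t) = K_1e^(2t) - K_2e^(-6t)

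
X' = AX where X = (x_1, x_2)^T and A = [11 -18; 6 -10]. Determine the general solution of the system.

x_1(t) = 2c_1e^(2t) + 3c_2e^(-t), x_2(t) = c_1e^(2t) + 2c_2e^(-t)

Coefficient matrix A = [[11, -18], [6, -10]].
Characteristic polynomial det(A - λI) = λ^2 - λ - 2 = 0.
Eigenvalues λ = 2, -1.
For λ=2: (A-λI) row 1 is [9, -18], so an eigenvector is (2, 1).
For λ=-1: (A-λI) row 1 is [12, -18], so an eigenvector is (3, 2).
General solution: c_1e^(2t)(2,1) + c_2e^(-t)(3,2).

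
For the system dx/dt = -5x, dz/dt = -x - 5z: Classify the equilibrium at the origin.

stable improper node

A = [[-5,0],[-1,-5]]; det(A-λI) = λ^2 + 10λ + 25.
repeated λ = -5 with a single eigenvector.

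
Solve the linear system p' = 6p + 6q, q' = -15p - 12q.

p(t) = K_1e^(-3t)sin(3t) + K_1e^(-3t)cos(3t) + K_2e^(-3t)sin(3t) - K_2e^(-3t)cos(3t), q(t) = -2K_1e^(-3t)sin(3t) - K_1e^(-3t)cos(3t) - K_2e^(-3t)sin(3t) + 2K_2e^(-3t)cos(3t)

Coefficient matrix A = [[6, 6], [-15, -12]].
Characteristic polynomial det(A - λI) = λ^2 + 6λ + 18 = 0.
Eigenvalues λ = -3 ± 3i (complex conjugate pair).
For λ=-3+3i: an eigenvector is (1,-1) - i(1,-2) = (1 - i, -1 + 2i).
A real fundamental pair from Re and Im of e^((-3+3i)t)v: X_1 = e^(-3t)(cos(3t)·(1,-1) + sin(3t)·(1,-2)), X_2 = e^(-3t)(sin(3t)·(1,-1) - cos(3t)·(1,-2)).
General solution: K_1X_1 + K_2X_2.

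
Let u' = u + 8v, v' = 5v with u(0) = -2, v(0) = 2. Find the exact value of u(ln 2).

A = [[1,8],[0,5]]; eigenvalues λ = 5, 1.
Eigenvectors: (2,1) for λ=5, (1,0) for λ=1.
From the initial condition, c_1 = 2, c_2 = -6.
u(ln 2) = (2)(2^5)(2) + (-6)(2^1)(1) = 116.

116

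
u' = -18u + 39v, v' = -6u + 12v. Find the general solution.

u(t) = 2C_1e^(-3t)sin(3t) - 3C_1e^(-3t)cos(3t) - 3C_2e^(-3t)sin(3t) - 2C_2e^(-3t)cos(3t), v(t) = C_1e^(-3t)sin(3t) - C_1e^(-3t)cos(3t) - C_2e^(-3t)sin(3t) - C_2e^(-3t)cos(3t)

Coefficient matrix A = [[-18, 39], [-6, 12]].
Characteristic polynomial det(A - λI) = λ^2 + 6λ + 18 = 0.
Eigenvalues λ = -3 ± 3i (complex conjugate pair).
For λ=-3+3i: an eigenvector is (-3,-1) - i(2,1) = (-3 - 2i, -1 - i).
A real fundamental pair from Re and Im of e^((-3+3i)t)v: X_1 = e^(-3t)(cos(3t)·(-3,-1) + sin(3t)·(2,1)), X_2 = e^(-3t)(sin(3t)·(-3,-1) - cos(3t)·(2,1)).
General solution: C_1X_1 + C_2X_2.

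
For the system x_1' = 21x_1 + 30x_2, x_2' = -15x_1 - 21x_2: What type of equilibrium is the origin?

center

A = [[21,30],[-15,-21]]; det(A-λI) = λ^2 + 9.
λ = 0 ± 3i: zero real part.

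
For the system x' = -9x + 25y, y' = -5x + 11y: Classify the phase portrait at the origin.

unstable spiral

A = [[-9,25],[-5,11]]; det(A-λI) = λ^2 - 2λ + 26.
λ = 1 ± 5i: positive real part.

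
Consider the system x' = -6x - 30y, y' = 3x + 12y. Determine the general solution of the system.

Coefficient matrix A = [[-6, -30], [3, 12]].
Characteristic polynomial det(A - λI) = λ^2 - 6λ + 18 = 0.
Eigenvalues λ = 3 ± 3i (complex conjugate pair).
For λ=3+3i: an eigenvector is (-3,1) - i(-1,0) = (-3 + i, 1).
A real fundamental pair from Re and Im of e^((3+3i)t)v: X_1 = e^(3t)(cos(3t)·(-3,1) + sin(3t)·(-1,0)), X_2 = e^(3t)(sin(3t)·(-3,1) - cos(3t)·(-1,0)).
General solution: K_1X_1 + K_2X_2.

x(t) = -K_1e^(3t)sin(3t) - 3K_1e^(3t)cos(3t) - 3K_2e^(3t)sin(3t) + K_2e^(3t)cos(3t), y(t) = K_1e^(3t)cos(3t) + K_2e^(3t)sin(3t)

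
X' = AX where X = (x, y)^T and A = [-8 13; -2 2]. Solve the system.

x(t) = 3K_1e^(-3t)sin(t) + 2K_1e^(-3t)cos(t) + 2K_2e^(-3t)sin(t) - 3K_2e^(-3t)cos(t), y(t) = K_1e^(-3t)sin(t) + K_1e^(-3t)cos(t) + K_2e^(-3t)sin(t) - K_2e^(-3t)cos(t)

Coefficient matrix A = [[-8, 13], [-2, 2]].
Characteristic polynomial det(A - λI) = λ^2 + 6λ + 10 = 0.
Eigenvalues λ = -3 ± i (complex conjugate pair).
For λ=-3+i: an eigenvector is (2,1) - i(3,1) = (2 - 3i, 1 - i).
A real fundamental pair from Re and Im of e^((-3+i)t)v: X_1 = e^(-3t)(cos(t)·(2,1) + sin(t)·(3,1)), X_2 = e^(-3t)(sin(t)·(2,1) - cos(t)·(3,1)).
General solution: K_1X_1 + K_2X_2.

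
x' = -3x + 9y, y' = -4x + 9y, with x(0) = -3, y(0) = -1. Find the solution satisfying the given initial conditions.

Coefficient matrix A = [[-3, 9], [-4, 9]].
Characteristic polynomial det(A - λI) = λ^2 - 6λ + 9 = 0.
Single eigenvalue λ = 3 with algebraic multiplicity 2.
Eigenvector v = (3,2); generalized eigenvector w with (A-λI)w=v is (1,1).
General solution: e^(3t)[K_1·v + K_2·(t·v + w)].
Applying x(0)=-3, y(0)=-1 gives K_1=-2, K_2=3.

x(t) = 9te^(3t) - 3e^(3t), y(t) = 6te^(3t) - e^(3t)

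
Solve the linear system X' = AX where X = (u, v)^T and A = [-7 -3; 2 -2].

Coefficient matrix A = [[-7, -3], [2, -2]].
Characteristic polynomial det(A - λI) = λ^2 + 9λ + 20 = 0.
Eigenvalues λ = -4, -5.
For λ=-4: (A-λI) row 1 is [-3, -3], so an eigenvector is (-1, 1).
For λ=-5: (A-λI) row 1 is [-2, -3], so an eigenvector is (-3, 2).
General solution: C_1e^(-4t)(-1,1) + C_2e^(-5t)(-3,2).

u(t) = -C_1e^(-4t) - 3C_2e^(-5t), v(t) = C_1e^(-4t) + 2C_2e^(-5t)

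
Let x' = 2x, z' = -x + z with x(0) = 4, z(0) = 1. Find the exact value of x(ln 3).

A = [[2,0],[-1,1]]; eigenvalues λ = 1, 2.
Eigenvectors: (0,1) for λ=1, (-1,1) for λ=2.
From the initial condition, c_1 = 5, c_2 = -4.
x(ln 3) = (5)(3^1)(0) + (-4)(3^2)(-1) = 36.

36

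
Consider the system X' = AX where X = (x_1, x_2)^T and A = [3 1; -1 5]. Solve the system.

Coefficient matrix A = [[3, 1], [-1, 5]].
Characteristic polynomial det(A - λI) = λ^2 - 8λ + 16 = 0.
Single eigenvalue λ = 4 with algebraic multiplicity 2.
Eigenvector v = (1,1); generalized eigenvector w with (A-λI)w=v is (-3,-2).
General solution: e^(4t)[C_1·v + C_2·(t·v + w)].

x_1(t) = C_1e^(4t) + C_2te^(4t) - 3C_2e^(4t), x_2(t) = C_1e^(4t) + C_2te^(4t) - 2C_2e^(4t)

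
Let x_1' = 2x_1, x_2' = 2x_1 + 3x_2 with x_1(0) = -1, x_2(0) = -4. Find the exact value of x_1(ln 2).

A = [[2,0],[2,3]]; eigenvalues λ = 3, 2.
Eigenvectors: (0,1) for λ=3, (-1,2) for λ=2.
From the initial condition, c_1 = -6, c_2 = 1.
x_1(ln 2) = (-6)(2^3)(0) + (1)(2^2)(-1) = -4.

-4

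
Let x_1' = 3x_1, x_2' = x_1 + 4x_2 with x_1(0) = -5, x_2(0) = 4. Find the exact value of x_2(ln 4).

A = [[3,0],[1,4]]; eigenvalues λ = 4, 3.
Eigenvectors: (0,-1) for λ=4, (1,-1) for λ=3.
From the initial condition, c_1 = 1, c_2 = -5.
x_2(ln 4) = (1)(4^4)(-1) + (-5)(4^3)(-1) = 64.

64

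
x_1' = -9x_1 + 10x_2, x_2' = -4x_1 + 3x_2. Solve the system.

Coefficient matrix A = [[-9, 10], [-4, 3]].
Characteristic polynomial det(A - λI) = λ^2 + 6λ + 13 = 0.
Eigenvalues λ = -3 ± 2i (complex conjugate pair).
For λ=-3+2i: an eigenvector is (2,1) - i(-1,-1) = (2 + i, 1 + i).
A real fundamental pair from Re and Im of e^((-3+2i)t)v: X_1 = e^(-3t)(cos(2t)·(2,1) + sin(2t)·(-1,-1)), X_2 = e^(-3t)(sin(2t)·(2,1) - cos(2t)·(-1,-1)).
General solution: c_1X_1 + c_2X_2.

x_1(t) = -c_1e^(-3t)sin(2t) + 2c_1e^(-3t)cos(2t) + 2c_2e^(-3t)sin(2t) + c_2e^(-3t)cos(2t), x_2(t) = -c_1e^(-3t)sin(2t) + c_1e^(-3t)cos(2t) + c_2e^(-3t)sin(2t) + c_2e^(-3t)cos(2t)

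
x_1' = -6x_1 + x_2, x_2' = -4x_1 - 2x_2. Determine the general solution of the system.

x_1(t) = K_1e^(-4t) + K_2te^(-4t) + K_2e^(-4t), x_2(t) = 2K_1e^(-4t) + 2K_2te^(-4t) + 3K_2e^(-4t)

Coefficient matrix A = [[-6, 1], [-4, -2]].
Characteristic polynomial det(A - λI) = λ^2 + 8λ + 16 = 0.
Single eigenvalue λ = -4 with algebraic multiplicity 2.
Eigenvector v = (1,2); generalized eigenvector w with (A-λI)w=v is (1,3).
General solution: e^(-4t)[K_1·v + K_2·(t·v + w)].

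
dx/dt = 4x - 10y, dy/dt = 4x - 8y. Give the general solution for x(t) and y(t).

Coefficient matrix A = [[4, -10], [4, -8]].
Characteristic polynomial det(A - λI) = λ^2 + 4λ + 8 = 0.
Eigenvalues λ = -2 ± 2i (complex conjugate pair).
For λ=-2+2i: an eigenvector is (-2,-1) - i(-1,-1) = (-2 + i, -1 + i).
A real fundamental pair from Re and Im of e^((-2+2i)t)v: X_1 = e^(-2t)(cos(2t)·(-2,-1) + sin(2t)·(-1,-1)), X_2 = e^(-2t)(sin(2t)·(-2,-1) - cos(2t)·(-1,-1)).
General solution: K_1X_1 + K_2X_2.

x(t) = -K_1e^(-2t)sin(2t) - 2K_1e^(-2t)cos(2t) - 2K_2e^(-2t)sin(2t) + K_2e^(-2t)cos(2t), y(t) = -K_1e^(-2t)sin(2t) - K_1e^(-2t)cos(2t) - K_2e^(-2t)sin(2t) + K_2e^(-2t)cos(2t)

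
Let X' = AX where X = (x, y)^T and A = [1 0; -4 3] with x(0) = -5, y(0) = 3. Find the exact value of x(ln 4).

A = [[1,0],[-4,3]]; eigenvalues λ = 1, 3.
Eigenvectors: (-1,-2) for λ=1, (0,1) for λ=3.
From the initial condition, c_1 = 5, c_2 = 13.
x(ln 4) = (5)(4^1)(-1) + (13)(4^3)(0) = -20.

-20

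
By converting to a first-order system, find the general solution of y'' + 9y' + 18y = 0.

Let x_1 = y, x_2 = y'. Then x_1' = x_2 and x_2' = -18x_1 - 9x_2.
A = [[0,1],[-18,-9]]; det(A-λI) = λ^2 + 9λ + 18.
Eigenvalues λ = -3, -6 with eigenvectors (1,-3), (1,-6).

y(t) = K_1e^(-3t) + K_2e^(-6t)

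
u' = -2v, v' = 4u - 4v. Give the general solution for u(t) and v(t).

u(t) = C_1e^(-2t)sin(2t) - C_2e^(-2t)cos(2t), v(t) = C_1e^(-2t)sin(2t) - C_1e^(-2t)cos(2t) - C_2e^(-2t)sin(2t) - C_2e^(-2t)cos(2t)

Coefficient matrix A = [[0, -2], [4, -4]].
Characteristic polynomial det(A - λI) = λ^2 + 4λ + 8 = 0.
Eigenvalues λ = -2 ± 2i (complex conjugate pair).
For λ=-2+2i: an eigenvector is (0,-1) - i(1,1) = (0 - i, -1 - i).
A real fundamental pair from Re and Im of e^((-2+2i)t)v: X_1 = e^(-2t)(cos(2t)·(0,-1) + sin(2t)·(1,1)), X_2 = e^(-2t)(sin(2t)·(0,-1) - cos(2t)·(1,1)).
General solution: C_1X_1 + C_2X_2.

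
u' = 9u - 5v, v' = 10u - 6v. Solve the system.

Coefficient matrix A = [[9, -5], [10, -6]].
Characteristic polynomial det(A - λI) = λ^2 - 3λ - 4 = 0.
Eigenvalues λ = -1, 4.
For λ=-1: (A-λI) row 1 is [10, -5], so an eigenvector is (-1, -2).
For λ=4: (A-λI) row 1 is [5, -5], so an eigenvector is (1, 1).
General solution: K_1e^(-t)(-1,-2) + K_2e^(4t)(1,1).

u(t) = -K_1e^(-t) + K_2e^(4t), v(t) = -2K_1e^(-t) + K_2e^(4t)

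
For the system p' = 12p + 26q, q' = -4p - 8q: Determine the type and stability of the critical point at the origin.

A = [[12,26],[-4,-8]]; det(A-λI) = λ^2 - 4λ + 8.
λ = 2 ± 2i: positive real part.

unstable spiral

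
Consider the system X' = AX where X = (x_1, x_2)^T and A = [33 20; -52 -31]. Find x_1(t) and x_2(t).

x_1(t) = -C_1e^(t)sin(4t) - 2C_1e^(t)cos(4t) - 2C_2e^(t)sin(4t) + C_2e^(t)cos(4t), x_2(t) = 2C_1e^(t)sin(4t) + 3C_1e^(t)cos(4t) + 3C_2e^(t)sin(4t) - 2C_2e^(t)cos(4t)

Coefficient matrix A = [[33, 20], [-52, -31]].
Characteristic polynomial det(A - λI) = λ^2 - 2λ + 17 = 0.
Eigenvalues λ = 1 ± 4i (complex conjugate pair).
For λ=1+4i: an eigenvector is (-2,3) - i(-1,2) = (-2 + i, 3 - 2i).
A real fundamental pair from Re and Im of e^((1+4i)t)v: X_1 = e^(t)(cos(4t)·(-2,3) + sin(4t)·(-1,2)), X_2 = e^(t)(sin(4t)·(-2,3) - cos(4t)·(-1,2)).
General solution: C_1X_1 + C_2X_2.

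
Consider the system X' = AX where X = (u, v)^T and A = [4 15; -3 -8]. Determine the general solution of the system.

u(t) = C_1e^(-2t)sin(3t) - 2C_1e^(-2t)cos(3t) - 2C_2e^(-2t)sin(3t) - C_2e^(-2t)cos(3t), v(t) = C_1e^(-2t)cos(3t) + C_2e^(-2t)sin(3t)

Coefficient matrix A = [[4, 15], [-3, -8]].
Characteristic polynomial det(A - λI) = λ^2 + 4λ + 13 = 0.
Eigenvalues λ = -2 ± 3i (complex conjugate pair).
For λ=-2+3i: an eigenvector is (-2,1) - i(1,0) = (-2 - i, 1).
A real fundamental pair from Re and Im of e^((-2+3i)t)v: X_1 = e^(-2t)(cos(3t)·(-2,1) + sin(3t)·(1,0)), X_2 = e^(-2t)(sin(3t)·(-2,1) - cos(3t)·(1,0)).
General solution: C_1X_1 + C_2X_2.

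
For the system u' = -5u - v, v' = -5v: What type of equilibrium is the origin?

stable improper node

A = [[-5,-1],[0,-5]]; det(A-λI) = λ^2 + 10λ + 25.
repeated λ = -5 with a single eigenvector.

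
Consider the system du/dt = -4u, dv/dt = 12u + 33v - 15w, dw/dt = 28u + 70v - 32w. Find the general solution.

u(t) = c_1e^(-4t), v(t) = -6c_1e^(-4t) + c_2e^(3t) + 3c_3e^(-2t), w(t) = -14c_1e^(-4t) + 2c_2e^(3t) + 7c_3e^(-2t)

Coefficient matrix A = [[-4, 0, 0], [12, 33, -15], [28, 70, -32]].
det(A - λI) = 0 gives eigenvalues λ = -4, 3, -2.
For λ=-4: eigenvector (1,-6,-14).
For λ=3: eigenvector (0,1,2).
For λ=-2: eigenvector (0,3,7).
General solution: c_1e^(-4t)(1,-6,-14) + c_2e^(3t)(0,1,2) + c_3e^(-2t)(0,3,7).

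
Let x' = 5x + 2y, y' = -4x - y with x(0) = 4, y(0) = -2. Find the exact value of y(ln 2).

-40

A = [[5,2],[-4,-1]]; eigenvalues λ = 3, 1.
Eigenvectors: (1,-1) for λ=3, (1,-2) for λ=1.
From the initial condition, c_1 = 6, c_2 = -2.
y(ln 2) = (6)(2^3)(-1) + (-2)(2^1)(-2) = -40.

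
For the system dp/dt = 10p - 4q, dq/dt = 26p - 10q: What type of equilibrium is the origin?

A = [[10,-4],[26,-10]]; det(A-λI) = λ^2 + 4.
λ = 0 ± 2i: zero real part.

center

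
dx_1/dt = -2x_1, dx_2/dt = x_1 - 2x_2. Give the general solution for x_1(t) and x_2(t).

x_1(t) = -C_2e^(-2t), x_2(t) = -C_1e^(-2t) - C_2te^(-2t) - 3C_2e^(-2t)

Coefficient matrix A = [[-2, 0], [1, -2]].
Characteristic polynomial det(A - λI) = λ^2 + 4λ + 4 = 0.
Single eigenvalue λ = -2 with algebraic multiplicity 2.
Eigenvector v = (0,-1); generalized eigenvector w with (A-λI)w=v is (-1,-3).
General solution: e^(-2t)[C_1·v + C_2·(t·v + w)].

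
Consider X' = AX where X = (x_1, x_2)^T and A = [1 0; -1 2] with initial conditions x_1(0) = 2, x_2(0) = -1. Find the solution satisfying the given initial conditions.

Coefficient matrix A = [[1, 0], [-1, 2]].
Characteristic polynomial det(A - λI) = λ^2 - 3λ + 2 = 0.
Eigenvalues λ = 2, 1.
For λ=2: (A-λI) row 1 is [-1, 0], so an eigenvector is (0, 1).
For λ=1: (A-λI) row 2 is [-1, 1], so an eigenvector is (-1, -1).
General solution: C_1e^(2t)(0,1) + C_2e^(t)(-1,-1).
Applying x_1(0)=2, x_2(0)=-1 gives C_1=-3, C_2=-2.

x_1(t) = 2e^(t), x_2(t) = -3e^(2t) + 2e^(t)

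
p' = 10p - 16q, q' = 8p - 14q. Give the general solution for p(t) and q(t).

Coefficient matrix A = [[10, -16], [8, -14]].
Characteristic polynomial det(A - λI) = λ^2 + 4λ - 12 = 0.
Eigenvalues λ = -6, 2.
For λ=-6: (A-λI) row 1 is [16, -16], so an eigenvector is (1, 1).
For λ=2: (A-λI) row 1 is [8, -16], so an eigenvector is (2, 1).
General solution: K_1e^(-6t)(1,1) + K_2e^(2t)(2,1).

p(t) = K_1e^(-6t) + 2K_2e^(2t), q(t) = K_1e^(-6t) + K_2e^(2t)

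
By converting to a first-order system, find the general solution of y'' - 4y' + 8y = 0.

Let x_1 = y, x_2 = y'. Then x_1' = x_2 and x_2' = -8x_1 + 4x_2.
A = [[0,1],[-8,4]]; det(A-λI) = λ^2 - 4λ + 8.
Eigenvalues λ = 2 ± 2i.

y(t) = K_1e^(2t)cos(2t) + K_2e^(2t)sin(2t)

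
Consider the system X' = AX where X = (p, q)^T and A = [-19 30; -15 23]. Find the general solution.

p(t) = -c_1e^(2t)sin(3t) + 3c_1e^(2t)cos(3t) + 3c_2e^(2t)sin(3t) + c_2e^(2t)cos(3t), q(t) = -c_1e^(2t)sin(3t) + 2c_1e^(2t)cos(3t) + 2c_2e^(2t)sin(3t) + c_2e^(2t)cos(3t)

Coefficient matrix A = [[-19, 30], [-15, 23]].
Characteristic polynomial det(A - λI) = λ^2 - 4λ + 13 = 0.
Eigenvalues λ = 2 ± 3i (complex conjugate pair).
For λ=2+3i: an eigenvector is (3,2) - i(-1,-1) = (3 + i, 2 + i).
A real fundamental pair from Re and Im of e^((2+3i)t)v: X_1 = e^(2t)(cos(3t)·(3,2) + sin(3t)·(-1,-1)), X_2 = e^(2t)(sin(3t)·(3,2) - cos(3t)·(-1,-1)).
General solution: c_1X_1 + c_2X_2.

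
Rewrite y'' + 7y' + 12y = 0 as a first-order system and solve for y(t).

Let x_1 = y, x_2 = y'. Then x_1' = x_2 and x_2' = -12x_1 - 7x_2.
A = [[0,1],[-12,-7]]; det(A-λI) = λ^2 + 7λ + 12.
Eigenvalues λ = -4, -3 with eigenvectors (1,-4), (1,-3).

y(t) = K_1e^(-4t) + K_2e^(-3t)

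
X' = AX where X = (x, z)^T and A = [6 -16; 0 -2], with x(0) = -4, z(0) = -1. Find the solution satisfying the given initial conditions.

x(t) = -2e^(6t) - 2e^(-2t), z(t) = -e^(-2t)

Coefficient matrix A = [[6, -16], [0, -2]].
Characteristic polynomial det(A - λI) = λ^2 - 4λ - 12 = 0.
Eigenvalues λ = -2, 6.
For λ=-2: (A-λI) row 1 is [8, -16], so an eigenvector is (-2, -1).
For λ=6: (A-λI) row 1 is [0, -16], so an eigenvector is (-1, 0).
General solution: c_1e^(-2t)(-2,-1) + c_2e^(6t)(-1,0).
Applying x(0)=-4, z(0)=-1 gives c_1=1, c_2=2.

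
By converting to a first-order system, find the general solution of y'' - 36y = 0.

y(t) = C_1e^(6t) + C_2e^(-6t)

Let x_1 = y, x_2 = y'. Then x_1' = x_2 and x_2' = 36x_1.
A = [[0,1],[36,0]]; det(A-λI) = λ^2 - 36.
Eigenvalues λ = 6, -6 with eigenvectors (1,6), (1,-6).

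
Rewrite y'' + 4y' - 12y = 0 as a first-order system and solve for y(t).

y(t) = K_1e^(2t) + K_2e^(-6t)

Let x_1 = y, x_2 = y'. Then x_1' = x_2 and x_2' = 12x_1 - 4x_2.
A = [[0,1],[12,-4]]; det(A-λI) = λ^2 + 4λ - 12.
Eigenvalues λ = 2, -6 with eigenvectors (1,2), (1,-6).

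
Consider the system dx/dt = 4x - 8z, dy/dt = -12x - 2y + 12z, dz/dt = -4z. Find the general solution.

x(t) = K_1e^(4t) + K_2e^(-4t), y(t) = -2K_1e^(4t) + K_3e^(-2t), z(t) = K_2e^(-4t)

Coefficient matrix A = [[4, 0, -8], [-12, -2, 12], [0, 0, -4]].
det(A - λI) = 0 gives eigenvalues λ = 4, -4, -2.
For λ=4: eigenvector (1,-2,0).
For λ=-4: eigenvector (1,0,1).
For λ=-2: eigenvector (0,1,0).
General solution: K_1e^(4t)(1,-2,0) + K_2e^(-4t)(1,0,1) + K_3e^(-2t)(0,1,0).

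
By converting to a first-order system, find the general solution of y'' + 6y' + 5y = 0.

Let x_1 = y, x_2 = y'. Then x_1' = x_2 and x_2' = -5x_1 - 6x_2.
A = [[0,1],[-5,-6]]; det(A-λI) = λ^2 + 6λ + 5.
Eigenvalues λ = -5, -1 with eigenvectors (1,-5), (1,-1).

y(t) = K_1e^(-5t) + K_2e^(-t)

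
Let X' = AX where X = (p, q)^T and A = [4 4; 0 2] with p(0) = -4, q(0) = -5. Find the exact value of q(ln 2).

-20

A = [[4,4],[0,2]]; eigenvalues λ = 2, 4.
Eigenvectors: (2,-1) for λ=2, (-1,0) for λ=4.
From the initial condition, c_1 = 5, c_2 = 14.
q(ln 2) = (5)(2^2)(-1) + (14)(2^4)(0) = -20.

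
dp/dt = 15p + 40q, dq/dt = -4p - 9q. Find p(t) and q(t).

p(t) = -3K_1e^(3t)sin(4t) - K_1e^(3t)cos(4t) - K_2e^(3t)sin(4t) + 3K_2e^(3t)cos(4t), q(t) = K_1e^(3t)sin(4t) - K_2e^(3t)cos(4t)

Coefficient matrix A = [[15, 40], [-4, -9]].
Characteristic polynomial det(A - λI) = λ^2 - 6λ + 25 = 0.
Eigenvalues λ = 3 ± 4i (complex conjugate pair).
For λ=3+4i: an eigenvector is (-1,0) - i(-3,1) = (-1 + 3i, 0 - i).
A real fundamental pair from Re and Im of e^((3+4i)t)v: X_1 = e^(3t)(cos(4t)·(-1,0) + sin(4t)·(-3,1)), X_2 = e^(3t)(sin(4t)·(-1,0) - cos(4t)·(-3,1)).
General solution: K_1X_1 + K_2X_2.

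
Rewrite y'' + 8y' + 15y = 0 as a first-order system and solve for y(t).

y(t) = C_1e^(-5t) + C_2e^(-3t)

Let x_1 = y, x_2 = y'. Then x_1' = x_2 and x_2' = -15x_1 - 8x_2.
A = [[0,1],[-15,-8]]; det(A-λI) = λ^2 + 8λ + 15.
Eigenvalues λ = -5, -3 with eigenvectors (1,-5), (1,-3).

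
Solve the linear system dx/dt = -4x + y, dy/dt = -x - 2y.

Coefficient matrix A = [[-4, 1], [-1, -2]].
Characteristic polynomial det(A - λI) = λ^2 + 6λ + 9 = 0.
Single eigenvalue λ = -3 with algebraic multiplicity 2.
Eigenvector v = (1,1); generalized eigenvector w with (A-λI)w=v is (2,3).
General solution: e^(-3t)[C_1·v + C_2·(t·v + w)].

x(t) = C_1e^(-3t) + C_2te^(-3t) + 2C_2e^(-3t), y(t) = C_1e^(-3t) + C_2te^(-3t) + 3C_2e^(-3t)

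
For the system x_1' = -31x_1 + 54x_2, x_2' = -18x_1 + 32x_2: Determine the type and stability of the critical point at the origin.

A = [[-31,54],[-18,32]]; det(A-λI) = λ^2 - λ - 20.
λ = 5, -4: opposite signs.

saddle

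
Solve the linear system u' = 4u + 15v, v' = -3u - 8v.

u(t) = 2K_1e^(-2t)sin(3t) + K_1e^(-2t)cos(3t) + K_2e^(-2t)sin(3t) - 2K_2e^(-2t)cos(3t), v(t) = -K_1e^(-2t)sin(3t) + K_2e^(-2t)cos(3t)

Coefficient matrix A = [[4, 15], [-3, -8]].
Characteristic polynomial det(A - λI) = λ^2 + 4λ + 13 = 0.
Eigenvalues λ = -2 ± 3i (complex conjugate pair).
For λ=-2+3i: an eigenvector is (1,0) - i(2,-1) = (1 - 2i, 0 + i).
A real fundamental pair from Re and Im of e^((-2+3i)t)v: X_1 = e^(-2t)(cos(3t)·(1,0) + sin(3t)·(2,-1)), X_2 = e^(-2t)(sin(3t)·(1,0) - cos(3t)·(2,-1)).
General solution: K_1X_1 + K_2X_2.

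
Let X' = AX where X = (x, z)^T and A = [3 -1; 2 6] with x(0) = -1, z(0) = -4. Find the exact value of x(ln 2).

64

A = [[3,-1],[2,6]]; eigenvalues λ = 5, 4.
Eigenvectors: (-1,2) for λ=5, (-1,1) for λ=4.
From the initial condition, c_1 = -5, c_2 = 6.
x(ln 2) = (-5)(2^5)(-1) + (6)(2^4)(-1) = 64.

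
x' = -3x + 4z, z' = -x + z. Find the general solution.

x(t) = 2K_1e^(-t) + 2K_2te^(-t) - 3K_2e^(-t), z(t) = K_1e^(-t) + K_2te^(-t) - K_2e^(-t)

Coefficient matrix A = [[-3, 4], [-1, 1]].
Characteristic polynomial det(A - λI) = λ^2 + 2λ + 1 = 0.
Single eigenvalue λ = -1 with algebraic multiplicity 2.
Eigenvector v = (2,1); generalized eigenvector w with (A-λI)w=v is (-3,-1).
General solution: e^(-t)[K_1·v + K_2·(t·v + w)].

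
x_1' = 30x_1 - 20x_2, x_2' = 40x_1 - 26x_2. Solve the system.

Coefficient matrix A = [[30, -20], [40, -26]].
Characteristic polynomial det(A - λI) = λ^2 - 4λ + 20 = 0.
Eigenvalues λ = 2 ± 4i (complex conjugate pair).
For λ=2+4i: an eigenvector is (2,3) - i(-1,-1) = (2 + i, 3 + i).
A real fundamental pair from Re and Im of e^((2+4i)t)v: X_1 = e^(2t)(cos(4t)·(2,3) + sin(4t)·(-1,-1)), X_2 = e^(2t)(sin(4t)·(2,3) - cos(4t)·(-1,-1)).
General solution: C_1X_1 + C_2X_2.

x_1(t) = -C_1e^(2t)sin(4t) + 2C_1e^(2t)cos(4t) + 2C_2e^(2t)sin(4t) + C_2e^(2t)cos(4t), x_2(t) = -C_1e^(2t)sin(4t) + 3C_1e^(2t)cos(4t) + 3C_2e^(2t)sin(4t) + C_2e^(2t)cos(4t)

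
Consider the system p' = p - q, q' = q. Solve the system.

Coefficient matrix A = [[1, -1], [0, 1]].
Characteristic polynomial det(A - λI) = λ^2 - 2λ + 1 = 0.
Single eigenvalue λ = 1 with algebraic multiplicity 2.
Eigenvector v = (1,0); generalized eigenvector w with (A-λI)w=v is (-3,-1).
General solution: e^(t)[K_1·v + K_2·(t·v + w)].

p(t) = K_1e^(t) + K_2te^(t) - 3K_2e^(t), q(t) = -K_2e^(t)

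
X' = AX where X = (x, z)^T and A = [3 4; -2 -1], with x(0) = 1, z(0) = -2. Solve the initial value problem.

x(t) = -3e^(t)sin(2t) + e^(t)cos(2t), z(t) = e^(t)sin(2t) - 2e^(t)cos(2t)

Coefficient matrix A = [[3, 4], [-2, -1]].
Characteristic polynomial det(A - λI) = λ^2 - 2λ + 5 = 0.
Eigenvalues λ = 1 ± 2i (complex conjugate pair).
For λ=1+2i: an eigenvector is (1,0) - i(1,-1) = (1 - i, 0 + i).
A real fundamental pair from Re and Im of e^((1+2i)t)v: X_1 = e^(t)(cos(2t)·(1,0) + sin(2t)·(1,-1)), X_2 = e^(t)(sin(2t)·(1,0) - cos(2t)·(1,-1)).
General solution: C_1X_1 + C_2X_2.
Applying x(0)=1, z(0)=-2 gives C_1=-1, C_2=-2.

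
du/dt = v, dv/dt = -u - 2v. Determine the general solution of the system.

Coefficient matrix A = [[0, 1], [-1, -2]].
Characteristic polynomial det(A - λI) = λ^2 + 2λ + 1 = 0.
Single eigenvalue λ = -1 with algebraic multiplicity 2.
Eigenvector v = (1,-1); generalized eigenvector w with (A-λI)w=v is (2,-1).
General solution: e^(-t)[c_1·v + c_2·(t·v + w)].

u(t) = c_1e^(-t) + c_2te^(-t) + 2c_2e^(-t), v(t) = -c_1e^(-t) - c_2te^(-t) - c_2e^(-t)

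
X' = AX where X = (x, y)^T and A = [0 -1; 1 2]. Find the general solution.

Coefficient matrix A = [[0, -1], [1, 2]].
Characteristic polynomial det(A - λI) = λ^2 - 2λ + 1 = 0.
Single eigenvalue λ = 1 with algebraic multiplicity 2.
Eigenvector v = (-1,1); generalized eigenvector w with (A-λI)w=v is (0,1).
General solution: e^(t)[K_1·v + K_2·(t·v + w)].

x(t) = -K_1e^(t) - K_2te^(t), y(t) = K_1e^(t) + K_2te^(t) + K_2e^(t)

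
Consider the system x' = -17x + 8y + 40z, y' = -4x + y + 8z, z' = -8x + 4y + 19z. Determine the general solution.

Coefficient matrix A = [[-17, 8, 40], [-4, 1, 8], [-8, 4, 19]].
det(A - λI) = 0 gives eigenvalues λ = -1, 1, 3.
For λ=-1: eigenvector (1,2,0).
For λ=1: eigenvector (-4,1,-2).
For λ=3: eigenvector (2,0,1).
General solution: K_1e^(-t)(1,2,0) + K_2e^(t)(-4,1,-2) + K_3e^(3t)(2,0,1).

x(t) = K_1e^(-t) - 4K_2e^(t) + 2K_3e^(3t), y(t) = 2K_1e^(-t) + K_2e^(t), z(t) = -2K_2e^(t) + K_3e^(3t)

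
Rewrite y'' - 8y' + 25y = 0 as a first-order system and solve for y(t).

y(t) = C_1e^(4t)cos(3t) + C_2e^(4t)sin(3t)

Let x_1 = y, x_2 = y'. Then x_1' = x_2 and x_2' = -25x_1 + 8x_2.
A = [[0,1],[-25,8]]; det(A-λI) = λ^2 - 8λ + 25.
Eigenvalues λ = 4 ± 3i.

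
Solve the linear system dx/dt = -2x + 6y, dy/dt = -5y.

Coefficient matrix A = [[-2, 6], [0, -5]].
Characteristic polynomial det(A - λI) = λ^2 + 7λ + 10 = 0.
Eigenvalues λ = -2, -5.
For λ=-2: (A-λI) row 1 is [0, 6], so an eigenvector is (-1, 0).
For λ=-5: (A-λI) row 1 is [3, 6], so an eigenvector is (-2, 1).
General solution: C_1e^(-2t)(-1,0) + C_2e^(-5t)(-2,1).

x(t) = -C_1e^(-2t) - 2C_2e^(-5t), y(t) = C_2e^(-5t)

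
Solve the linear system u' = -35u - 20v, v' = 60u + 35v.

u(t) = 2c_1e^(-5t) + c_2e^(5t), v(t) = -3c_1e^(-5t) - 2c_2e^(5t)

Coefficient matrix A = [[-35, -20], [60, 35]].
Characteristic polynomial det(A - λI) = λ^2 - 25 = 0.
Eigenvalues λ = -5, 5.
For λ=-5: (A-λI) row 1 is [-30, -20], so an eigenvector is (2, -3).
For λ=5: (A-λI) row 1 is [-40, -20], so an eigenvector is (1, -2).
General solution: c_1e^(-5t)(2,-3) + c_2e^(5t)(1,-2).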